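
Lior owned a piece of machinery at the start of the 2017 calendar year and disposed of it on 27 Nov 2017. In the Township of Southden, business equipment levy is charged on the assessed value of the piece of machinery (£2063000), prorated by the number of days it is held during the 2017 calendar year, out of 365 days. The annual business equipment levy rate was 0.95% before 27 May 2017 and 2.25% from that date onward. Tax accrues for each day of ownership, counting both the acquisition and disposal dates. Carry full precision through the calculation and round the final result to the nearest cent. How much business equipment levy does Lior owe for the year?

1 Jan – 26 May 2017: 146 days at 0.95% → £2063000 × 0.95% × 146/365 = £7839.4000
27 May – 27 Nov 2017: 185 days at 2.25% → £2063000 × 2.25% × 185/365 = £23526.6781
Total = £31366.0781

£31366.08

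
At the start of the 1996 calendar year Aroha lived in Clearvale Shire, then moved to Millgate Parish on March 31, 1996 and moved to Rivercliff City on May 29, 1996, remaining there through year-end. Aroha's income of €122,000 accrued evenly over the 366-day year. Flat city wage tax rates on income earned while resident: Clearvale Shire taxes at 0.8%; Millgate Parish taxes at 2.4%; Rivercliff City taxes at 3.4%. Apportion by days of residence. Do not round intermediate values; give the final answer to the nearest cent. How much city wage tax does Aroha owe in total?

Clearvale Shire, January 1 – March 30, 1996: 90 days → €122,000 × 0.8% × 90/366 = €240.0000
Millgate Parish, March 31 – May 28, 1996: 59 days → €122,000 × 2.4% × 59/366 = €472.0000
Rivercliff City, May 29 – December 31, 1996: 217 days → €122,000 × 3.4% × 217/366 = €2,459.3333
Total = €3,171.3333

€3,171.33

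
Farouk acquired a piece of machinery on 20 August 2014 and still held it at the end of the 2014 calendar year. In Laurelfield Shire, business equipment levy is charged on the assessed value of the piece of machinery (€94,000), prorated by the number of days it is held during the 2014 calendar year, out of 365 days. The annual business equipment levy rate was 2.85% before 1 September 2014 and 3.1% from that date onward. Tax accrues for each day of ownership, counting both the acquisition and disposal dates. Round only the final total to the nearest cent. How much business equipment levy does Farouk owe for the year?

20 August – 31 August 2014: 12 days at 2.85% → €94,000 × 2.85% × 12/365 = €88.0767
1 September – 31 December 2014: 122 days at 3.1% → €94,000 × 3.1% × 122/365 = €973.9945
Total = €1,062.0712

€1,062.07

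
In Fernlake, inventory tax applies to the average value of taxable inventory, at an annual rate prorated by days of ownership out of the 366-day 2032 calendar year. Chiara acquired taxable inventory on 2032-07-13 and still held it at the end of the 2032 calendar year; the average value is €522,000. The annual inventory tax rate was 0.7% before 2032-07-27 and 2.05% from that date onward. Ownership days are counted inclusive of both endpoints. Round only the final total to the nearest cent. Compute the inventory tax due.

2032-07-13 to 2032-07-26: 14 days at 0.7% → €522,000 × 0.7% × 14/366 = €139.7705
2032-07-27 to 2032-12-31: 158 days at 2.05% → €522,000 × 2.05% × 158/366 = €4,619.5574
Total = €4,759.3279

€4,759.33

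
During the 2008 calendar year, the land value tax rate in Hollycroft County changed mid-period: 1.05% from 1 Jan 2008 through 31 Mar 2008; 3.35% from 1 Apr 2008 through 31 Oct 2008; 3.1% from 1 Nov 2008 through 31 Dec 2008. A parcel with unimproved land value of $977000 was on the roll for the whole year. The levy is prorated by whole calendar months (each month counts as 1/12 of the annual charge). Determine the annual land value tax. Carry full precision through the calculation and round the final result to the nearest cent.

1 Jan – 31 Mar 2008: 3 months at 1.05% → $977000 × 1.05% × 3/12 = $2564.6250
1 Apr – 31 Oct 2008: 7 months at 3.35% → $977000 × 3.35% × 7/12 = $19092.2083
1 Nov – 31 Dec 2008: 2 months at 3.1% → $977000 × 3.1% × 2/12 = $5047.8333
Total = $26704.6667

$26704.67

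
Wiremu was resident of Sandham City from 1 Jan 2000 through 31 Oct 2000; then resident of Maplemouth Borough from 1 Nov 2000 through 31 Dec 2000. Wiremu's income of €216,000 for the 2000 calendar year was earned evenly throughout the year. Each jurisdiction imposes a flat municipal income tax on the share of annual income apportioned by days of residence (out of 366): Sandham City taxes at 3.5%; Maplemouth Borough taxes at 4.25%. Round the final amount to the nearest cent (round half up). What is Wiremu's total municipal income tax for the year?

€7,830.00

Sandham City, 1 Jan – 31 Oct 2000: 305 days → €216,000 × 3.5% × 305/366 = €6,300.0000
Maplemouth Borough, 1 Nov – 31 Dec 2000: 61 days → €216,000 × 4.25% × 61/366 = €1,530.0000
Total = €7,830.0000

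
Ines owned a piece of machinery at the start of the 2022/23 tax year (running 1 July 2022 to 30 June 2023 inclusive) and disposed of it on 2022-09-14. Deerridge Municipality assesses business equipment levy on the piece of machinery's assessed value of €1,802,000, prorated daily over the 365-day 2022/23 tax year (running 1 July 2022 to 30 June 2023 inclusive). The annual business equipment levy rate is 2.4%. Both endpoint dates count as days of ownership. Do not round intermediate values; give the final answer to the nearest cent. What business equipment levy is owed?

Days held (2022-07-01 to 2022-09-14): 76 out of 365
Tax = €1,802,000 × 2.4% × 76/365 = €9,005.0630

€9,005.06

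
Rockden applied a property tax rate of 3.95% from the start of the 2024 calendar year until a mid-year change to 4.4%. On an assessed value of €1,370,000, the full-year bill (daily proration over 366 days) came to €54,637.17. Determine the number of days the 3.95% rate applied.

Let d = days at the first rate; then 366 − d days at the second rate.
€1,370,000 × [3.95%·d + 4.4%·(366−d)] / 366 = €54,637.17
Solving gives d = 335, so the new rate took effect on 1 Dec 2024.

335 days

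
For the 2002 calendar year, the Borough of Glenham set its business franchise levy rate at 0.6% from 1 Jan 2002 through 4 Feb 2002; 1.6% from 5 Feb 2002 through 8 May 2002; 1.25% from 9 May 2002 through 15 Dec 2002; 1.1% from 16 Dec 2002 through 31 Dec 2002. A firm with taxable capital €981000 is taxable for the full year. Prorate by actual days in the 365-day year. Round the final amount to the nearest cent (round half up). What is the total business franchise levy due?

1 Jan – 4 Feb 2002: 35 days at 0.6% → €981000 × 0.6% × 35/365 = €564.4110
5 Feb – 8 May 2002: 93 days at 1.6% → €981000 × 1.6% × 93/365 = €3999.2548
9 May – 15 Dec 2002: 221 days at 1.25% → €981000 × 1.25% × 221/365 = €7424.6918
16 Dec – 31 Dec 2002: 16 days at 1.1% → €981000 × 1.1% × 16/365 = €473.0301
Total = €12461.3877

€12461.39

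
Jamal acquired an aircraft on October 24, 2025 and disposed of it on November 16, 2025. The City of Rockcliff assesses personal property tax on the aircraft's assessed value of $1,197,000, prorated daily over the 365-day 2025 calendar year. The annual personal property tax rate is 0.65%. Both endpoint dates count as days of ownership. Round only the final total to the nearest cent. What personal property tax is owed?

Days held (October 24 – November 16, 2025): 24 out of 365
Tax = $1,197,000 × 0.65% × 24/365 = $511.5945

$511.59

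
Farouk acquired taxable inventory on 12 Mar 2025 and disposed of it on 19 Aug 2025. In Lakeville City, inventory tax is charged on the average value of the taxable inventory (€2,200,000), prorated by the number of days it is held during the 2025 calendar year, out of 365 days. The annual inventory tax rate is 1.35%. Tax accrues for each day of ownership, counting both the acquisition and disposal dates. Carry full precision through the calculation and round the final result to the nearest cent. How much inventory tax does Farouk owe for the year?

€13,100.55

Days held (12 Mar – 19 Aug 2025): 161 out of 365
Tax = €2,200,000 × 1.35% × 161/365 = €13,100.5479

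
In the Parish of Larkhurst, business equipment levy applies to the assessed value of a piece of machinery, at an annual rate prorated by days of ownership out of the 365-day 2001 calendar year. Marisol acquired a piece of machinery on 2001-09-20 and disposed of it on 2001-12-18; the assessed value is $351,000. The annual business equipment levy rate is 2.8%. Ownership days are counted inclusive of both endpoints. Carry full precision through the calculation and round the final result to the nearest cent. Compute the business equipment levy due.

$2,423.34

Days held (2001-09-20 to 2001-12-18): 90 out of 365
Tax = $351,000 × 2.8% × 90/365 = $2,423.3425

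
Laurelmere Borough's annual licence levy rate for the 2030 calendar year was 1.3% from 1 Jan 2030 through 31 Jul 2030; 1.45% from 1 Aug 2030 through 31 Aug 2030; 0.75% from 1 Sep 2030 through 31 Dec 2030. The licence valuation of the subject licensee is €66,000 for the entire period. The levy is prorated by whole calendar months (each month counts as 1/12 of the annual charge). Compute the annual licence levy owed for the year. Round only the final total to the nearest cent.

1 Jan – 31 Jul 2030: 7 months at 1.3% → €66,000 × 1.3% × 7/12 = €500.5000
1 Aug – 31 Aug 2030: 1 month at 1.45% → €66,000 × 1.45% × 1/12 = €79.7500
1 Sep – 31 Dec 2030: 4 months at 0.75% → €66,000 × 0.75% × 4/12 = €165.0000
Total = €745.2500

€745.25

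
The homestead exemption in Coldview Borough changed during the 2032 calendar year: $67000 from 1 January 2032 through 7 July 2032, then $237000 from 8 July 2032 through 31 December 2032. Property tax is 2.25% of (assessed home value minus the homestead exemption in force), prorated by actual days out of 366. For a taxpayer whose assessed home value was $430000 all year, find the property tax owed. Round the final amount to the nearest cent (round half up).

1 January – 7 July 2032: 189 days, exemption $67000 → ($430000 − $67000) × 2.25% × 189/366 = $4217.6434
8 July – 31 December 2032: 177 days, exemption $237000 → ($430000 − $237000) × 2.25% × 177/366 = $2100.0615
Total = $6317.7049

$6317.70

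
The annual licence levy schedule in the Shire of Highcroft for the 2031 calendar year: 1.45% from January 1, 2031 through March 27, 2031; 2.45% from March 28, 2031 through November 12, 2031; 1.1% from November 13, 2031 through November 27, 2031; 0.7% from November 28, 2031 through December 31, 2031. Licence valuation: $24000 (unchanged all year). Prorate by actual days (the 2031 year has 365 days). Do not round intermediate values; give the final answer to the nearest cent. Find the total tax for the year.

$479.01

January 1 – March 27, 2031: 86 days at 1.45% → $24000 × 1.45% × 86/365 = $81.9945
March 28 – November 12, 2031: 230 days at 2.45% → $24000 × 2.45% × 230/365 = $370.5205
November 13 – November 27, 2031: 15 days at 1.1% → $24000 × 1.1% × 15/365 = $10.8493
November 28 – December 31, 2031: 34 days at 0.7% → $24000 × 0.7% × 34/365 = $15.6493
Total = $479.0137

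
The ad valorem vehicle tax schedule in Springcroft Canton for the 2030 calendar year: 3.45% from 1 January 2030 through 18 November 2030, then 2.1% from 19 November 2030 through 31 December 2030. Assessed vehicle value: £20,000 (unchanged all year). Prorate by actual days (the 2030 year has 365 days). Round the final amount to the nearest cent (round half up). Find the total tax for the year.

£658.19

1 January – 18 November 2030: 322 days at 3.45% → £20,000 × 3.45% × 322/365 = £608.7123
19 November – 31 December 2030: 43 days at 2.1% → £20,000 × 2.1% × 43/365 = £49.4795
Total = £658.1918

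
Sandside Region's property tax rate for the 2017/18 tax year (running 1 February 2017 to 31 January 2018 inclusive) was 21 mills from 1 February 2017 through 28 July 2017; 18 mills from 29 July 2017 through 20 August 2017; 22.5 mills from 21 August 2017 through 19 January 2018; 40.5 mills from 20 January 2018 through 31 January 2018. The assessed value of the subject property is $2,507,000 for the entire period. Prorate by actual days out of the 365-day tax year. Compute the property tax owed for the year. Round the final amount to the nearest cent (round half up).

$55,346.32

1 February – 28 July 2017: 178 days at 21 mills → $2,507,000 × 2.1% × 178/365 = $25,674.4274
29 July – 20 August 2017: 23 days at 18 mills → $2,507,000 × 1.8% × 23/365 = $2,843.5562
21 August 2017 – 19 January 2018: 152 days at 22.5 mills → $2,507,000 × 2.25% × 152/365 = $23,490.2466
20 January – 31 January 2018: 12 days at 40.5 mills → $2,507,000 × 4.05% × 12/365 = $3,338.0877
Total = $55,346.3178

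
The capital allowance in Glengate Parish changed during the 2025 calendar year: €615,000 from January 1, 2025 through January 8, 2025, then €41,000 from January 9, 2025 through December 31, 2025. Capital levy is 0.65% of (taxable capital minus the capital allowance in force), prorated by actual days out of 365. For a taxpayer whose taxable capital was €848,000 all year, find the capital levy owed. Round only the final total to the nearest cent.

January 1 – January 8, 2025: 8 days, exemption €615,000 → (€848,000 − €615,000) × 0.65% × 8/365 = €33.1945
January 9 – December 31, 2025: 357 days, exemption €41,000 → (€848,000 − €41,000) × 0.65% × 357/365 = €5,130.5301
Total = €5,163.7247

€5,163.72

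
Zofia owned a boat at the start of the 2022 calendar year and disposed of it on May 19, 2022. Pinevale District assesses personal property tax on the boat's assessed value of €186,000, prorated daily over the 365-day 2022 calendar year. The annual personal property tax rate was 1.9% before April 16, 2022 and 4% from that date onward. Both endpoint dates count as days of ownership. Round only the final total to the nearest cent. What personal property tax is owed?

January 1 – April 15, 2022: 105 days at 1.9% → €186,000 × 1.9% × 105/365 = €1,016.6301
April 16 – May 19, 2022: 34 days at 4% → €186,000 × 4% × 34/365 = €693.0411
Total = €1,709.6712

€1,709.67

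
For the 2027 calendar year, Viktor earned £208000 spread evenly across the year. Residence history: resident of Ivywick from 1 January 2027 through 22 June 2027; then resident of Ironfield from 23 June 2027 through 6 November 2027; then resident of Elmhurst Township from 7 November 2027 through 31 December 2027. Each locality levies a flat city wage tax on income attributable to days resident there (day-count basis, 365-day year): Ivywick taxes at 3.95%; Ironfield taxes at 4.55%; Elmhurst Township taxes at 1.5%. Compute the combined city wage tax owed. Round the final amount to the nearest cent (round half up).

Ivywick, 1 January – 22 June 2027: 173 days → £208000 × 3.95% × 173/365 = £3894.1589
Ironfield, 23 June – 6 November 2027: 137 days → £208000 × 4.55% × 137/365 = £3552.2411
Elmhurst Township, 7 November – 31 December 2027: 55 days → £208000 × 1.5% × 55/365 = £470.1370
Total = £7916.5370

£7916.54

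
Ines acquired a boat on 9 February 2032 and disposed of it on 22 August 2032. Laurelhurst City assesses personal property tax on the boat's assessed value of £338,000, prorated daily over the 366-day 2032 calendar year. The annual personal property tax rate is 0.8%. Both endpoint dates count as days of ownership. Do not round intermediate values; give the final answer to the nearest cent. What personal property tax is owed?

Days held (9 February – 22 August 2032): 196 out of 366
Tax = £338,000 × 0.8% × 196/366 = £1,448.0437

£1,448.04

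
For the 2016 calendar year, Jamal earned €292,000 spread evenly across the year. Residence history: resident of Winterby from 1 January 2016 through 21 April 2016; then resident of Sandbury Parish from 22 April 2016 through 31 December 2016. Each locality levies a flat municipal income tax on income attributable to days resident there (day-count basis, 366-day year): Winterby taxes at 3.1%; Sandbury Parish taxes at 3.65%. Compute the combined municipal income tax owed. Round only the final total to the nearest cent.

€10,166.55

Winterby, 1 January – 21 April 2016: 112 days → €292,000 × 3.1% × 112/366 = €2,770.0109
Sandbury Parish, 22 April – 31 December 2016: 254 days → €292,000 × 3.65% × 254/366 = €7,396.5355
Total = €10,166.5464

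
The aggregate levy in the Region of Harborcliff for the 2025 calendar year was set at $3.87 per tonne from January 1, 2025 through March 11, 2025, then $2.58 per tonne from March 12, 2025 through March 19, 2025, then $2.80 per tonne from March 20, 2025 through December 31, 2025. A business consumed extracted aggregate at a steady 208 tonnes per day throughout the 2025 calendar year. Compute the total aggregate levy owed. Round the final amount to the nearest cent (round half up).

January 1 – March 11, 2025: 70 days × 208 tonnes/day = 14,560 tonnes at $3.87/tonne → $56,347.20
March 12 – March 19, 2025: 8 days × 208 tonnes/day = 1,664 tonnes at $2.58/tonne → $4,293.12
March 20 – December 31, 2025: 287 days × 208 tonnes/day = 59,696 tonnes at $2.80/tonne → $167,148.80

$227,789.12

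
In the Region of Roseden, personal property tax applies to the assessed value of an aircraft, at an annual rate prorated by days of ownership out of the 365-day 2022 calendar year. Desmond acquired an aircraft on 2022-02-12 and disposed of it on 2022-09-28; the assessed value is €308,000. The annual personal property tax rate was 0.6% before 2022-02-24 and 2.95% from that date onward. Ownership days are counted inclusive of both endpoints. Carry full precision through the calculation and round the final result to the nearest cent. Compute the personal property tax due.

€5,462.57

2022-02-12 to 2022-02-23: 12 days at 0.6% → €308,000 × 0.6% × 12/365 = €60.7562
2022-02-24 to 2022-09-28: 217 days at 2.95% → €308,000 × 2.95% × 217/365 = €5,401.8137
Total = €5,462.5699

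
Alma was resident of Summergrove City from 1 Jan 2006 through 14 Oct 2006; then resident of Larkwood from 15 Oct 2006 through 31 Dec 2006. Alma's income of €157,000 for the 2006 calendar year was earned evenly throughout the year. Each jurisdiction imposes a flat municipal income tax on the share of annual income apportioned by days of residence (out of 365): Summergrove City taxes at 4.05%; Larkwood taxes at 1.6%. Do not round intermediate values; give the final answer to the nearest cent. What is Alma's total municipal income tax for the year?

€5,536.51

Summergrove City, 1 Jan – 14 Oct 2006: 287 days → €157,000 × 4.05% × 287/365 = €4,999.6973
Larkwood, 15 Oct – 31 Dec 2006: 78 days → €157,000 × 1.6% × 78/365 = €536.8110
Total = €5,536.5082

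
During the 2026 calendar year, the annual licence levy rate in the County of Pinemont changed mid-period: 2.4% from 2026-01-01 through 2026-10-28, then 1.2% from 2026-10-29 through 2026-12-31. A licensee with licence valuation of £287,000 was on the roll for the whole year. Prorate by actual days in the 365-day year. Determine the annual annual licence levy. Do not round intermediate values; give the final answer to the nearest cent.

£6,284.12

2026-01-01 to 2026-10-28: 301 days at 2.4% → £287,000 × 2.4% × 301/365 = £5,680.2411
2026-10-29 to 2026-12-31: 64 days at 1.2% → £287,000 × 1.2% × 64/365 = £603.8795
Total = £6,284.1205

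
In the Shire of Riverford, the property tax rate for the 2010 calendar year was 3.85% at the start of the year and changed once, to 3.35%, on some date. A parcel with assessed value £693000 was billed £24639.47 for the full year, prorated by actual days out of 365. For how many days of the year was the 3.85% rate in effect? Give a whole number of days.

150 days

Let d = days at the first rate; then 365 − d days at the second rate.
£693000 × [3.85%·d + 3.35%·(365−d)] / 365 = £24639.47
Solving gives d = 150, so the new rate took effect on 31 May 2010.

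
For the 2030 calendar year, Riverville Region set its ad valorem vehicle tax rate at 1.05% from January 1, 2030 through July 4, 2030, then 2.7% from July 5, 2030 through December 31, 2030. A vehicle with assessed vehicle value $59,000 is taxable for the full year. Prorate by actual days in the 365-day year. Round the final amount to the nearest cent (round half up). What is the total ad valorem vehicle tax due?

January 1 – July 4, 2030: 185 days at 1.05% → $59,000 × 1.05% × 185/365 = $313.9932
July 5 – December 31, 2030: 180 days at 2.7% → $59,000 × 2.7% × 180/365 = $785.5890
Total = $1,099.5822

$1,099.58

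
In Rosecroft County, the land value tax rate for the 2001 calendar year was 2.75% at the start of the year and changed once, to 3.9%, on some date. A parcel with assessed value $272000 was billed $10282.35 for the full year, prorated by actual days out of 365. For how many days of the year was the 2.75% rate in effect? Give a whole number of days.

38 days

Let d = days at the first rate; then 365 − d days at the second rate.
$272000 × [2.75%·d + 3.9%·(365−d)] / 365 = $10282.35
Solving gives d = 38, so the new rate took effect on 8 February 2001.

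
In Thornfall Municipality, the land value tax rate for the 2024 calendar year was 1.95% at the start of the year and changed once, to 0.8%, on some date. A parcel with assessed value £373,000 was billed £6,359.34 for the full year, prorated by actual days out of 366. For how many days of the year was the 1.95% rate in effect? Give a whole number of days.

288 days

Let d = days at the first rate; then 366 − d days at the second rate.
£373,000 × [1.95%·d + 0.8%·(366−d)] / 366 = £6,359.34
Solving gives d = 288, so the new rate took effect on 15 Oct 2024.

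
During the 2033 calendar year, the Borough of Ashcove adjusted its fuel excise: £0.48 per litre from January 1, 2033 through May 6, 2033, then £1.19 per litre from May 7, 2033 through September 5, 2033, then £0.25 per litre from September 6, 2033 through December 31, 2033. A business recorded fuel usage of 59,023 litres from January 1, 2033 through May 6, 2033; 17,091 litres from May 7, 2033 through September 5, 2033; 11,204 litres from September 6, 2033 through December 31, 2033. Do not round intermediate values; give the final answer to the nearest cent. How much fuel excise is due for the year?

January 1 – May 6, 2033: 59,023 litres at £0.48/litre → £28331.04
May 7 – September 5, 2033: 17,091 litres at £1.19/litre → £20338.29
September 6 – December 31, 2033: 11,204 litres at £0.25/litre → £2801.00

£51470.33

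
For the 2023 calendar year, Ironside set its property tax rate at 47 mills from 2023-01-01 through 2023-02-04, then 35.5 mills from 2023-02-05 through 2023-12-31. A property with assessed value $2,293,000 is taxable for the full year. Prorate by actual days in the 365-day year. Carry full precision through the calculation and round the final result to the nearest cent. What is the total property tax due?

$83,930.08

2023-01-01 to 2023-02-04: 35 days at 47 mills → $2,293,000 × 4.7% × 35/365 = $10,334.2055
2023-02-05 to 2023-12-31: 330 days at 35.5 mills → $2,293,000 × 3.55% × 330/365 = $73,595.8767
Total = $83,930.0822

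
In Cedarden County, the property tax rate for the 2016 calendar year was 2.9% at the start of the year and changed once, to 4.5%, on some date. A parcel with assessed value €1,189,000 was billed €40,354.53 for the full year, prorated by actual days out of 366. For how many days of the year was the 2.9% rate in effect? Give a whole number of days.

253 days

Let d = days at the first rate; then 366 − d days at the second rate.
€1,189,000 × [2.9%·d + 4.5%·(366−d)] / 366 = €40,354.53
Solving gives d = 253, so the new rate took effect on 10 September 2016.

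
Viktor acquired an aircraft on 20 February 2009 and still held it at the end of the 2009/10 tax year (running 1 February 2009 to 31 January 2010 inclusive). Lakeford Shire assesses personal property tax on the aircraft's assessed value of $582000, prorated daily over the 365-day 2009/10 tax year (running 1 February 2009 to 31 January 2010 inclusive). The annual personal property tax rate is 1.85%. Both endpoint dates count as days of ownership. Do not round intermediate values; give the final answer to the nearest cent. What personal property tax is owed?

$10206.53

Days held (20 February 2009 – 31 January 2010): 346 out of 365
Tax = $582000 × 1.85% × 346/365 = $10206.5260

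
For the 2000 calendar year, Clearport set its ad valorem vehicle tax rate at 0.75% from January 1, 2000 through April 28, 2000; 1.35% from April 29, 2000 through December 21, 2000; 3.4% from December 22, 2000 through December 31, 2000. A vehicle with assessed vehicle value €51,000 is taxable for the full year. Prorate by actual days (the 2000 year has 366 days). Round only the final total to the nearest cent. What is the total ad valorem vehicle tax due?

€617.57

January 1 – April 28, 2000: 119 days at 0.75% → €51,000 × 0.75% × 119/366 = €124.3648
April 29 – December 21, 2000: 237 days at 1.35% → €51,000 × 1.35% × 237/366 = €445.8320
December 22 – December 31, 2000: 10 days at 3.4% → €51,000 × 3.4% × 10/366 = €47.3770
Total = €617.5738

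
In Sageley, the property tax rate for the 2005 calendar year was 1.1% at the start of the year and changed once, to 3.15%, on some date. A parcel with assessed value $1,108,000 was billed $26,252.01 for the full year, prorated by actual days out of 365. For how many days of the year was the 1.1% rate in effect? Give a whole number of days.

Let d = days at the first rate; then 365 − d days at the second rate.
$1,108,000 × [1.1%·d + 3.15%·(365−d)] / 365 = $26,252.01
Solving gives d = 139, so the new rate took effect on May 20, 2005.

139 days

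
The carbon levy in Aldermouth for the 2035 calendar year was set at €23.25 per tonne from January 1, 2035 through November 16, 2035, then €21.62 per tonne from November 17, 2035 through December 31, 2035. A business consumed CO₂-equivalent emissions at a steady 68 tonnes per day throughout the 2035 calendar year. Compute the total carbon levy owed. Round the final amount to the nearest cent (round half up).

€572,077.20

January 1 – November 16, 2035: 320 days × 68 tonnes/day = 21,760 tonnes at €23.25/tonne → €505,920.00
November 17 – December 31, 2035: 45 days × 68 tonnes/day = 3,060 tonnes at €21.62/tonne → €66,157.20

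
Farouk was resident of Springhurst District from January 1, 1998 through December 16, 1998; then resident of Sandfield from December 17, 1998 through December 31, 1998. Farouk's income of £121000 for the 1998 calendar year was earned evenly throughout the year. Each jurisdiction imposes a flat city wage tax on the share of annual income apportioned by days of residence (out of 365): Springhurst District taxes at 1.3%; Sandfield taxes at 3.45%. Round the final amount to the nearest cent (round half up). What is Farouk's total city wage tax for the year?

Springhurst District, January 1 – December 16, 1998: 350 days → £121000 × 1.3% × 350/365 = £1508.3562
Sandfield, December 17 – December 31, 1998: 15 days → £121000 × 3.45% × 15/365 = £171.5548
Total = £1679.9110

£1679.91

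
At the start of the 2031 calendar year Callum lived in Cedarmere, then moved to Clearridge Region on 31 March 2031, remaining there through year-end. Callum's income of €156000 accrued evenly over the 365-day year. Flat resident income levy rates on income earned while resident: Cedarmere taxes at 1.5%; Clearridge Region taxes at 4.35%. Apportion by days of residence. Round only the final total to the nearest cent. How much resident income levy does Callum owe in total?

€5701.91

Cedarmere, 1 January – 30 March 2031: 89 days → €156000 × 1.5% × 89/365 = €570.5753
Clearridge Region, 31 March – 31 December 2031: 276 days → €156000 × 4.35% × 276/365 = €5131.3315
Total = €5701.9068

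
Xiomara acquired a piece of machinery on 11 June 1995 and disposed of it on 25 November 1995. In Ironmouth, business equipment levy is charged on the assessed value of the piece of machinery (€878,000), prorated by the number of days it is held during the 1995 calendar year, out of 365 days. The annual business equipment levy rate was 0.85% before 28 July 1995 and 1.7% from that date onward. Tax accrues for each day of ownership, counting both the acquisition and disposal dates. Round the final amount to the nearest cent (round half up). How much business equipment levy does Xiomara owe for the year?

11 June – 27 July 1995: 47 days at 0.85% → €878,000 × 0.85% × 47/365 = €960.9890
28 July – 25 November 1995: 121 days at 1.7% → €878,000 × 1.7% × 121/365 = €4,948.0712
Total = €5,909.0603

€5,909.06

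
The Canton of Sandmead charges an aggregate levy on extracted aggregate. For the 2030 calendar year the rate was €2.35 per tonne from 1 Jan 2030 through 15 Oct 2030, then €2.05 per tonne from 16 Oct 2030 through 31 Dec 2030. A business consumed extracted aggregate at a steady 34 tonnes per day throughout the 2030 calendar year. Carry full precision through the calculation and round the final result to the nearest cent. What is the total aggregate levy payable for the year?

€28,378.10

1 Jan – 15 Oct 2030: 288 days × 34 tonnes/day = 9,792 tonnes at €2.35/tonne → €23,011.20
16 Oct – 31 Dec 2030: 77 days × 34 tonnes/day = 2,618 tonnes at €2.05/tonne → €5,366.90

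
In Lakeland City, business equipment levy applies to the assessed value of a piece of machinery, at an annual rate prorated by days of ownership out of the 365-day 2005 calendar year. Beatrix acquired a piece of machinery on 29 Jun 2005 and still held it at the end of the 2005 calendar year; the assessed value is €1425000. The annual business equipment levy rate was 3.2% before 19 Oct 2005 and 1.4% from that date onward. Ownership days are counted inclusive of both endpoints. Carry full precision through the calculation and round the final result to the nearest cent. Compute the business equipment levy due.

29 Jun – 18 Oct 2005: 112 days at 3.2% → €1425000 × 3.2% × 112/365 = €13992.3288
19 Oct – 31 Dec 2005: 74 days at 1.4% → €1425000 × 1.4% × 74/365 = €4044.6575
Total = €18036.9863

€18036.99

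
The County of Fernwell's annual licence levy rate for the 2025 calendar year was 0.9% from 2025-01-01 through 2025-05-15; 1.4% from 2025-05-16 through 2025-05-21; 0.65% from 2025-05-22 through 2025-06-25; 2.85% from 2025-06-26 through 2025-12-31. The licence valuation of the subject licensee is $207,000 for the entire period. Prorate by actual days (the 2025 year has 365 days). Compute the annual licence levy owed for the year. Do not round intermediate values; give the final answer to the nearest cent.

$3,920.52

2025-01-01 to 2025-05-15: 135 days at 0.9% → $207,000 × 0.9% × 135/365 = $689.0548
2025-05-16 to 2025-05-21: 6 days at 1.4% → $207,000 × 1.4% × 6/365 = $47.6384
2025-05-22 to 2025-06-25: 35 days at 0.65% → $207,000 × 0.65% × 35/365 = $129.0205
2025-06-26 to 2025-12-31: 189 days at 2.85% → $207,000 × 2.85% × 189/365 = $3,054.8096
Total = $3,920.5233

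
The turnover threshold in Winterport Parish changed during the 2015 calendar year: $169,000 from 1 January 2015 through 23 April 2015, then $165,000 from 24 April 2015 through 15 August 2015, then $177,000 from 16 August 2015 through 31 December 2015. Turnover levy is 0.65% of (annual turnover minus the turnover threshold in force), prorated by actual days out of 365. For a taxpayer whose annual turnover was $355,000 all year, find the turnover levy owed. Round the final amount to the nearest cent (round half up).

$1,197.46

1 January – 23 April 2015: 113 days, exemption $169,000 → ($355,000 − $169,000) × 0.65% × 113/365 = $374.2932
24 April – 15 August 2015: 114 days, exemption $165,000 → ($355,000 − $165,000) × 0.65% × 114/365 = $385.7260
16 August – 31 December 2015: 138 days, exemption $177,000 → ($355,000 − $177,000) × 0.65% × 138/365 = $437.4411
Total = $1,197.4603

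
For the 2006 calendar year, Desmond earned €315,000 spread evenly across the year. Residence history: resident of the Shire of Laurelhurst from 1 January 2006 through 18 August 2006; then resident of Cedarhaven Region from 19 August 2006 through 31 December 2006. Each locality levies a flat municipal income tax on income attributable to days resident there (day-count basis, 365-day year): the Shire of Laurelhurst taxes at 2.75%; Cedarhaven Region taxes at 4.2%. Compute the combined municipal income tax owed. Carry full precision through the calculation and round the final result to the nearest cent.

The Shire of Laurelhurst, 1 January – 18 August 2006: 230 days → €315,000 × 2.75% × 230/365 = €5,458.5616
Cedarhaven Region, 19 August – 31 December 2006: 135 days → €315,000 × 4.2% × 135/365 = €4,893.2877
Total = €10,351.8493

€10,351.85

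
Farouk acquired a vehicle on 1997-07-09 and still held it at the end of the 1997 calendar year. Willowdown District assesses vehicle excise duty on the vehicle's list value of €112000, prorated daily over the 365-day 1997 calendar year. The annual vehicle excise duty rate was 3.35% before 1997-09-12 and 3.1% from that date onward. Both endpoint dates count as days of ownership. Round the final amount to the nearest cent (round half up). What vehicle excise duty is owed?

1997-07-09 to 1997-09-11: 65 days at 3.35% → €112000 × 3.35% × 65/365 = €668.1644
1997-09-12 to 1997-12-31: 111 days at 3.1% → €112000 × 3.1% × 111/365 = €1055.8685
Total = €1724.0329

€1724.03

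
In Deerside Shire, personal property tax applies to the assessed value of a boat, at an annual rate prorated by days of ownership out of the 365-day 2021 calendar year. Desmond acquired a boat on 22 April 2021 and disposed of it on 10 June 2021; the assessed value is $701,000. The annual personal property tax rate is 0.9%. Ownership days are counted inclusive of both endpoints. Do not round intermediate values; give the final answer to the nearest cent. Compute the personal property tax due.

$864.25

Days held (22 April – 10 June 2021): 50 out of 365
Tax = $701,000 × 0.9% × 50/365 = $864.2466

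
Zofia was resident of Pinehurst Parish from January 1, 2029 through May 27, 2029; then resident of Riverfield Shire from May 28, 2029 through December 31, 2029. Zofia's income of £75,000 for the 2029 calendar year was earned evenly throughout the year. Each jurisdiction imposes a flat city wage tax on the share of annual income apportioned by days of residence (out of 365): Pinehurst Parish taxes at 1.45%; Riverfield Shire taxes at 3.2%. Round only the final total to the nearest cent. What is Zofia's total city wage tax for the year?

Pinehurst Parish, January 1 – May 27, 2029: 147 days → £75,000 × 1.45% × 147/365 = £437.9795
Riverfield Shire, May 28 – December 31, 2029: 218 days → £75,000 × 3.2% × 218/365 = £1,433.4247
Total = £1,871.4041

£1,871.40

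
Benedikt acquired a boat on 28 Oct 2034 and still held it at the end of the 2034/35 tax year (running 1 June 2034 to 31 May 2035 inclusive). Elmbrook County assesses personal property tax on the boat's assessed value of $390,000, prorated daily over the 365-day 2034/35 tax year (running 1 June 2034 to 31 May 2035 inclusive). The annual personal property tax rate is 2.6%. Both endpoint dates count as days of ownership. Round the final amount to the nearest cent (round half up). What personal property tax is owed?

Days held (28 Oct 2034 – 31 May 2035): 216 out of 365
Tax = $390,000 × 2.6% × 216/365 = $6,000.6575

$6,000.66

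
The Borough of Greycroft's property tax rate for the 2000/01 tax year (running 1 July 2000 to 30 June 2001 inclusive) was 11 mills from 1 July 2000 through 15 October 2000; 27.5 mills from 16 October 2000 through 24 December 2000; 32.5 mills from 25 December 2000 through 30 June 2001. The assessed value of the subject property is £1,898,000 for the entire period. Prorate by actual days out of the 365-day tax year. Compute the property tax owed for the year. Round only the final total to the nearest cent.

£47,902.40

1 July – 15 October 2000: 107 days at 11 mills → £1,898,000 × 1.1% × 107/365 = £6,120.4000
16 October – 24 December 2000: 70 days at 27.5 mills → £1,898,000 × 2.75% × 70/365 = £10,010.0000
25 December 2000 – 30 June 2001: 188 days at 32.5 mills → £1,898,000 × 3.25% × 188/365 = £31,772.0000
Total = £47,902.4000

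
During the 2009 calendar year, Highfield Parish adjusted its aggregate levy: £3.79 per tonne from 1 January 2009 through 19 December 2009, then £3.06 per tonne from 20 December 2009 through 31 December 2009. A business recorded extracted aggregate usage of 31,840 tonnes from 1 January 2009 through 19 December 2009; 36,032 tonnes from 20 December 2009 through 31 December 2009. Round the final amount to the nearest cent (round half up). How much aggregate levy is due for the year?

£230,931.52

1 January – 19 December 2009: 31,840 tonnes at £3.79/tonne → £120,673.60
20 December – 31 December 2009: 36,032 tonnes at £3.06/tonne → £110,257.92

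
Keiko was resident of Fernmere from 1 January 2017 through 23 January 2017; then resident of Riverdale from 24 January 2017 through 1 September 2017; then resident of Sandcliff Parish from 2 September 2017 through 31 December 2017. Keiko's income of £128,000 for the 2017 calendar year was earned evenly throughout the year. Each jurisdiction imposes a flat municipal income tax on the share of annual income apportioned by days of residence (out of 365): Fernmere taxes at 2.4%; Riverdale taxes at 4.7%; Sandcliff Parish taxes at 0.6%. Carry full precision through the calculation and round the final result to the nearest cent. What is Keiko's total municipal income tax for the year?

£4,090.74

Fernmere, 1 January – 23 January 2017: 23 days → £128,000 × 2.4% × 23/365 = £193.5781
Riverdale, 24 January – 1 September 2017: 221 days → £128,000 × 4.7% × 221/365 = £3,642.5644
Sandcliff Parish, 2 September – 31 December 2017: 121 days → £128,000 × 0.6% × 121/365 = £254.5973
Total = £4,090.7397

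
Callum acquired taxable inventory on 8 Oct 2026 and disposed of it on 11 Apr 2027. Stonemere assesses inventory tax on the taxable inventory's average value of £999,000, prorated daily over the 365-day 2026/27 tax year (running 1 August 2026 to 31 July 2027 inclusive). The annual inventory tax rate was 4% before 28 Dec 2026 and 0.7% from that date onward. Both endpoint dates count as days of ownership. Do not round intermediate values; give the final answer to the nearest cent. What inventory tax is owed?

£10,879.52

8 Oct – 27 Dec 2026: 81 days at 4% → £999,000 × 4% × 81/365 = £8,867.8356
28 Dec 2026 – 11 Apr 2027: 105 days at 0.7% → £999,000 × 0.7% × 105/365 = £2,011.6849
Total = £10,879.5205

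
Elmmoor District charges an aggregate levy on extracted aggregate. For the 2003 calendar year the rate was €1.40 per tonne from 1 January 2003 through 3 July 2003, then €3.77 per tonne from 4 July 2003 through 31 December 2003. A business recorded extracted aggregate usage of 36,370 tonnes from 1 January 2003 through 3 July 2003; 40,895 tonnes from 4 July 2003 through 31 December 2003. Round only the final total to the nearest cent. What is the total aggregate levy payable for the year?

1 January – 3 July 2003: 36,370 tonnes at €1.40/tonne → €50,918.00
4 July – 31 December 2003: 40,895 tonnes at €3.77/tonne → €154,174.15

€205,092.15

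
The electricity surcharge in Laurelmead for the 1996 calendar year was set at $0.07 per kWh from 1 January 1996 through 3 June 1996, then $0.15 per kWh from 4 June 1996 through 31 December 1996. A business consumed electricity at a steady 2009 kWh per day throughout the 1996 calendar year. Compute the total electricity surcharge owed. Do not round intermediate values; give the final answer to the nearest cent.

1 January – 3 June 1996: 155 days × 2009 kWh/day = 311,395 kWh at $0.07/kWh → $21797.65
4 June – 31 December 1996: 211 days × 2009 kWh/day = 423,899 kWh at $0.15/kWh → $63584.85

$85382.50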